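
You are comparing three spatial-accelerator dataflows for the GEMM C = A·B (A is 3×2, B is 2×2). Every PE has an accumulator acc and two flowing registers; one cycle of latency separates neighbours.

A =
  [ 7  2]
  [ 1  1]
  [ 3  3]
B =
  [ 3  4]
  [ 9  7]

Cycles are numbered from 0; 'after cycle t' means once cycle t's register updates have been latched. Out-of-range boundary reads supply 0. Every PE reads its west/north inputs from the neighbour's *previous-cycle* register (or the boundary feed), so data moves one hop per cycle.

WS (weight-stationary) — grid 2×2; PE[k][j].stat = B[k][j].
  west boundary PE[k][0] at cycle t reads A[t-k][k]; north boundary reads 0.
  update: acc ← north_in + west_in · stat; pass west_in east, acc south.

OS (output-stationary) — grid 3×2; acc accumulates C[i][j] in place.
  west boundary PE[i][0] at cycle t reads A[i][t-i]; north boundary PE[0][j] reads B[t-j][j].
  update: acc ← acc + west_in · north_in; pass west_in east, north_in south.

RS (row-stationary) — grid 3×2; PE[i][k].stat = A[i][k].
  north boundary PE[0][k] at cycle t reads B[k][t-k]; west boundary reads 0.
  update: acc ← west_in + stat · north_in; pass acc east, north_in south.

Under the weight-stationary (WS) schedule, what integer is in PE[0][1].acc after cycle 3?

Tracing WS — 2×2 array, target PE[0][1]:
  @0  [0,0]  acc 21  |  →7  ↓21
  @0  [0,1]  acc 0  |  →0  ↓0
  @1  [0,0]  acc 3  |  →1  ↓3
  @1  [0,1]  acc 28  |  →7  ↓28
  @2  [0,0]  acc 9  |  →3  ↓9
  @2  [0,1]  acc 4  |  →1  ↓4
  @3  [0,0]  acc 0  |  →0  ↓0
  @3  [0,1]  acc 12  |  →3  ↓12

PE[0][1].acc = 12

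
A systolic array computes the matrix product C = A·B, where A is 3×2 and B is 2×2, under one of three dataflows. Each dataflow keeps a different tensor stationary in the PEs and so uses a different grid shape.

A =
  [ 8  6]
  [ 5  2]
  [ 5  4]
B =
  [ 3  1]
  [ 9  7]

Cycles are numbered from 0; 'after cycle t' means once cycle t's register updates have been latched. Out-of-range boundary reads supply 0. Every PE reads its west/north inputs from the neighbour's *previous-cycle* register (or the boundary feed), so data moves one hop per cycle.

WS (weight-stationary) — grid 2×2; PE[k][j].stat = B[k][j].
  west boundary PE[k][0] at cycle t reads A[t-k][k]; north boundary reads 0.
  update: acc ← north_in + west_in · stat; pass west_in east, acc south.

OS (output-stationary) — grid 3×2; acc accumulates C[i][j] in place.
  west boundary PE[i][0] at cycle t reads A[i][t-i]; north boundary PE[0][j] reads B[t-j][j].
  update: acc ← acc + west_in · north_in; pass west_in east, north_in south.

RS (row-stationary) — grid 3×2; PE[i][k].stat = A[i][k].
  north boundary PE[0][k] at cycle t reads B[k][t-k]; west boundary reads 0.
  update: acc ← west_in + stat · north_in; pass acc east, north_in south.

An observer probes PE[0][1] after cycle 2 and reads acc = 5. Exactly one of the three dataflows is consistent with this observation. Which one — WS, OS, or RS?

WS [2×2] PE[0][1] across cycles:
  step 0 · PE0,1: acc=0; fwd→0 fwd↓0
  step 1 · PE0,1: acc=8; fwd→8 fwd↓8
  step 2 · PE0,1: acc=5; fwd→5 fwd↓5
OS [3×2] PE[0][1] across cycles:
  step 0 · PE0,1: acc=0; fwd→0 fwd↓0
  step 1 · PE0,1: acc=8; fwd→8 fwd↓1
  step 2 · PE0,1: acc=50; fwd→6 fwd↓7
RS [3×2] PE[0][1] across cycles:
  step 0 · PE0,1: acc=0; fwd→0 fwd↓0
  step 1 · PE0,1: acc=78; fwd→78 fwd↓9
  step 2 · PE0,1: acc=50; fwd→50 fwd↓7

dataflow = WS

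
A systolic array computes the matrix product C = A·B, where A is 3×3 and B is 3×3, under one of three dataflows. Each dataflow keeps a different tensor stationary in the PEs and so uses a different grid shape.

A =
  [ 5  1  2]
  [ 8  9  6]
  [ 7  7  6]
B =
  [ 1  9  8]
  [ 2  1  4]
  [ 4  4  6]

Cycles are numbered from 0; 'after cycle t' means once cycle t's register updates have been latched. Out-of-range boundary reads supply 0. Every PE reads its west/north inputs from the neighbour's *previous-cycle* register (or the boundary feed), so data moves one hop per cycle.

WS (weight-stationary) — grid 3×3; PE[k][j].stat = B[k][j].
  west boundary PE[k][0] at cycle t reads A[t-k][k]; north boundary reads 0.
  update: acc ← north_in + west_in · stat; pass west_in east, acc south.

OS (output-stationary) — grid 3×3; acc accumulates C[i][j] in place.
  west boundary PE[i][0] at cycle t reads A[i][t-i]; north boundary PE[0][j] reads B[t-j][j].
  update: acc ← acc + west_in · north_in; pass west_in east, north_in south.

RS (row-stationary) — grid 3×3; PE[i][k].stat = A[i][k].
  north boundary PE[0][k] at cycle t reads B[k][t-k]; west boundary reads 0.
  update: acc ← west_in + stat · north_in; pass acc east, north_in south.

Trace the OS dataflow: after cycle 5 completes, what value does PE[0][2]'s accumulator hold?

Tracing OS — 3×3 array, target PE[0][2]:
  cycle 0: PE[0][1] → acc 0, east 0, south 0
  cycle 0: PE[0][2] → acc 0, east 0, south 0
  cycle 1: PE[0][1] → acc 45, east 5, south 9
  cycle 1: PE[0][2] → acc 0, east 0, south 0
  cycle 2: PE[0][1] → acc 46, east 1, south 1
  cycle 2: PE[0][2] → acc 40, east 5, south 8
  cycle 3: PE[0][1] → acc 54, east 2, south 4
  cycle 3: PE[0][2] → acc 44, east 1, south 4
  cycle 4: PE[0][1] → acc 54, east 0, south 0
  cycle 4: PE[0][2] → acc 56, east 2, south 6
  cycle 5: PE[0][1] → acc 54, east 0, south 0
  cycle 5: PE[0][2] → acc 56, east 0, south 0

PE[0][2].acc = 56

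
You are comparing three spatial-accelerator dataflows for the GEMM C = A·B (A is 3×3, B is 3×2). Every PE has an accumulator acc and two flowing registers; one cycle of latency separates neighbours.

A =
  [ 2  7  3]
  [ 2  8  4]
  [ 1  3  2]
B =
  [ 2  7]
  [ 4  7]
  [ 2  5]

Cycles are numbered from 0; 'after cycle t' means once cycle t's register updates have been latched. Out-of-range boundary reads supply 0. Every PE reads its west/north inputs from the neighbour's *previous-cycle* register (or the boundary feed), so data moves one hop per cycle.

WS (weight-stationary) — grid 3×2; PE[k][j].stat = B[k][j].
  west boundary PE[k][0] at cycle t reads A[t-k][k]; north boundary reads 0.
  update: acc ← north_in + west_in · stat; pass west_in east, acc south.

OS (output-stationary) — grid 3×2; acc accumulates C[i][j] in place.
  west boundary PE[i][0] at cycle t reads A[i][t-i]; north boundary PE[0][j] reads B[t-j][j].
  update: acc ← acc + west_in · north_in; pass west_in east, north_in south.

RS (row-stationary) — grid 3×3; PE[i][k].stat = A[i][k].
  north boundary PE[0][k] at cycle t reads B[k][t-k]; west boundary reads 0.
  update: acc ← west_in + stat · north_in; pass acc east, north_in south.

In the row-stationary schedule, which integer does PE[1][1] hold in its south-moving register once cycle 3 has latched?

register = 7

Tracing RS — 3×3 array, target PE[1][1]:
  0: (0,1).acc=0  regs=<0,0>
  0: (1,0).acc=0  regs=<0,0>
  0: (1,1).acc=0  regs=<0,0>
  1: (0,1).acc=32  regs=<32,4>
  1: (1,0).acc=4  regs=<4,2>
  1: (1,1).acc=0  regs=<0,0>
  2: (0,1).acc=63  regs=<63,7>
  2: (1,0).acc=14  regs=<14,7>
  2: (1,1).acc=36  regs=<36,4>
  3: (0,1).acc=0  regs=<0,0>
  3: (1,0).acc=0  regs=<0,0>
  3: (1,1).acc=70  regs=<70,7>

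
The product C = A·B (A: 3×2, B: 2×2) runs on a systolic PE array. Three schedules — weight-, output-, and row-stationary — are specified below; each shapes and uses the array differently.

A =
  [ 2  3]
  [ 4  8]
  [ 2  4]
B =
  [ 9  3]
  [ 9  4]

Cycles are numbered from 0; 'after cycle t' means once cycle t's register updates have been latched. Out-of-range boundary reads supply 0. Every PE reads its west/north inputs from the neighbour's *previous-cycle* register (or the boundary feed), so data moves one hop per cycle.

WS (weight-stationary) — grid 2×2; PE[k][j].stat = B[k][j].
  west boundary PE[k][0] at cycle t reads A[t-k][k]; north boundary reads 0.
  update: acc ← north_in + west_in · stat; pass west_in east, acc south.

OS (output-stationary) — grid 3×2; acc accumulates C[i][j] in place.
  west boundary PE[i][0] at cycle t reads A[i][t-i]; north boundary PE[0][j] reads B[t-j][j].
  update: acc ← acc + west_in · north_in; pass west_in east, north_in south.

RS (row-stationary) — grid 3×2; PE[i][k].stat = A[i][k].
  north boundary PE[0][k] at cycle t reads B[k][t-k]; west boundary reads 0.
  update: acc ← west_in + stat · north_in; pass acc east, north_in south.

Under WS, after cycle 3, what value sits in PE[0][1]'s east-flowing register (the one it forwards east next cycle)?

Tracing WS — 2×2 array, target PE[0][1]:
  after 0 — PE[0][0] acc=18, pass-E 2, pass-S 18
  after 0 — PE[0][1] acc=0, pass-E 0, pass-S 0
  after 1 — PE[0][0] acc=36, pass-E 4, pass-S 36
  after 1 — PE[0][1] acc=6, pass-E 2, pass-S 6
  after 2 — PE[0][0] acc=18, pass-E 2, pass-S 18
  after 2 — PE[0][1] acc=12, pass-E 4, pass-S 12
  after 3 — PE[0][0] acc=0, pass-E 0, pass-S 0
  after 3 — PE[0][1] acc=6, pass-E 2, pass-S 6

register = 2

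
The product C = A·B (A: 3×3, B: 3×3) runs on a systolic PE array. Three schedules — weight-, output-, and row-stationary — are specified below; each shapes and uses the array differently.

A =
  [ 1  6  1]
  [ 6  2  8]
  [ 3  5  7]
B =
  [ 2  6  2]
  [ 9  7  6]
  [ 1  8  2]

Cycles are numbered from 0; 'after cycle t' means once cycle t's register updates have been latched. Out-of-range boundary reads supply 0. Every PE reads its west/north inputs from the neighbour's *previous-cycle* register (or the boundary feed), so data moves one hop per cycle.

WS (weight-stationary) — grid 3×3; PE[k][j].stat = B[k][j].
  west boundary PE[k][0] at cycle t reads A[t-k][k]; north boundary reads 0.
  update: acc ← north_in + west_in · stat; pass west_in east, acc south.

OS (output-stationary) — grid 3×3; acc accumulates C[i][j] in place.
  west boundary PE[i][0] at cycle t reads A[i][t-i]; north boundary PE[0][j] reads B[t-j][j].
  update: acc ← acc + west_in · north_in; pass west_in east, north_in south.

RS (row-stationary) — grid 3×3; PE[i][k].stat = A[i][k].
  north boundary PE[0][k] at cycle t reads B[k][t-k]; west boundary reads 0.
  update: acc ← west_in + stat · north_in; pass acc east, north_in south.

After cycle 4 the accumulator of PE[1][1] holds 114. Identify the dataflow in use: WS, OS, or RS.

— WS: 3×3; PE[1][1] trace:
  c0 r1c1: 0 / 0 / 0
  c1 r1c1: 0 / 0 / 0
  c2 r1c1: 48 / 6 / 48
  c3 r1c1: 50 / 2 / 50
  c4 r1c1: 53 / 5 / 53
— OS: 3×3; PE[1][1] trace:
  c0 r1c1: 0 / 0 / 0
  c1 r1c1: 0 / 0 / 0
  c2 r1c1: 36 / 6 / 6
  c3 r1c1: 50 / 2 / 7
  c4 r1c1: 114 / 8 / 8
— RS: 3×3; PE[1][1] trace:
  c0 r1c1: 0 / 0 / 0
  c1 r1c1: 0 / 0 / 0
  c2 r1c1: 30 / 30 / 9
  c3 r1c1: 50 / 50 / 7
  c4 r1c1: 24 / 24 / 6

dataflow = OS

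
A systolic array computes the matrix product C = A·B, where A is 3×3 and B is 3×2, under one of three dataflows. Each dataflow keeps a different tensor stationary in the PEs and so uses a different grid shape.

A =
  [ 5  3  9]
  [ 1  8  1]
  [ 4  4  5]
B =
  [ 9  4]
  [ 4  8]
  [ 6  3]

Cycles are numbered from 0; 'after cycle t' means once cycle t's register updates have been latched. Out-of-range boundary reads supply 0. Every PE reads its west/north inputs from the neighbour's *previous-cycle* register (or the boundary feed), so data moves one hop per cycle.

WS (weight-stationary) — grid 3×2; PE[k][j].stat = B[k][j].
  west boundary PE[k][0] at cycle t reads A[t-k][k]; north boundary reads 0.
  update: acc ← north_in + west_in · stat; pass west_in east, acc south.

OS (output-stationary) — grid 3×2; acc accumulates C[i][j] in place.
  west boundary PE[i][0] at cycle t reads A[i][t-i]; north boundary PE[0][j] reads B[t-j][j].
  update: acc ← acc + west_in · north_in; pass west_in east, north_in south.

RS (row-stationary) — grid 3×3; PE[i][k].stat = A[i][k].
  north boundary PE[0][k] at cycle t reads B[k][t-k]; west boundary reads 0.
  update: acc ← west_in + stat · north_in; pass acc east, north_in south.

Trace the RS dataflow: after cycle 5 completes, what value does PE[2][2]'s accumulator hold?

PE[2][2].acc = 63

RS on a 3×3 grid — tracing PE[2][2] and its feeders:
  c0 r1c2: 0 / 0 / 0
  c0 r2c1: 0 / 0 / 0
  c0 r2c2: 0 / 0 / 0
  c1 r1c2: 0 / 0 / 0
  c1 r2c1: 0 / 0 / 0
  c1 r2c2: 0 / 0 / 0
  c2 r1c2: 0 / 0 / 0
  c2 r2c1: 0 / 0 / 0
  c2 r2c2: 0 / 0 / 0
  c3 r1c2: 47 / 47 / 6
  c3 r2c1: 52 / 52 / 4
  c3 r2c2: 0 / 0 / 0
  c4 r1c2: 71 / 71 / 3
  c4 r2c1: 48 / 48 / 8
  c4 r2c2: 82 / 82 / 6
  c5 r1c2: 0 / 0 / 0
  c5 r2c1: 0 / 0 / 0
  c5 r2c2: 63 / 63 / 3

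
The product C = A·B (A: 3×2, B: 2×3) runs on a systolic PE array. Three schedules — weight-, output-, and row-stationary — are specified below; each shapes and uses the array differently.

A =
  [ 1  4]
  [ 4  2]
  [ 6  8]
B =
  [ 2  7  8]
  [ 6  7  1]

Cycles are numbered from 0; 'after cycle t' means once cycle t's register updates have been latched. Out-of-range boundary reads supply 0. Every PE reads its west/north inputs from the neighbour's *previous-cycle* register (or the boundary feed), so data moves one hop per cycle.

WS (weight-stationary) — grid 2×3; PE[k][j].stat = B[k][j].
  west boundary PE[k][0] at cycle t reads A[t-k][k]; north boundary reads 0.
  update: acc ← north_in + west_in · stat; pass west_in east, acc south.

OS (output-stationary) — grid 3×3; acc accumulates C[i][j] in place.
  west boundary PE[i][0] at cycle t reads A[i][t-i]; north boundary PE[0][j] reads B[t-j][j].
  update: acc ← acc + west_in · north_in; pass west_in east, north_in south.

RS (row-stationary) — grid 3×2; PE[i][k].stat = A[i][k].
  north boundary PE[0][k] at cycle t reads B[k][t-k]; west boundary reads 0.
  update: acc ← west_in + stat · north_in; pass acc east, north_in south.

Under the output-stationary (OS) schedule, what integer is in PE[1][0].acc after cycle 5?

PE[1][0].acc = 20

OS (3×3). Following PE[1][0] plus its west/north inputs:
  cycle 0: PE[0][0] → acc 2, east 1, south 2
  cycle 0: PE[1][0] → acc 0, east 0, south 0
  cycle 1: PE[0][0] → acc 26, east 4, south 6
  cycle 1: PE[1][0] → acc 8, east 4, south 2
  cycle 2: PE[0][0] → acc 26, east 0, south 0
  cycle 2: PE[1][0] → acc 20, east 2, south 6
  cycle 3: PE[0][0] → acc 26, east 0, south 0
  cycle 3: PE[1][0] → acc 20, east 0, south 0
  cycle 4: PE[0][0] → acc 26, east 0, south 0
  cycle 4: PE[1][0] → acc 20, east 0, south 0
  cycle 5: PE[0][0] → acc 26, east 0, south 0
  cycle 5: PE[1][0] → acc 20, east 0, south 0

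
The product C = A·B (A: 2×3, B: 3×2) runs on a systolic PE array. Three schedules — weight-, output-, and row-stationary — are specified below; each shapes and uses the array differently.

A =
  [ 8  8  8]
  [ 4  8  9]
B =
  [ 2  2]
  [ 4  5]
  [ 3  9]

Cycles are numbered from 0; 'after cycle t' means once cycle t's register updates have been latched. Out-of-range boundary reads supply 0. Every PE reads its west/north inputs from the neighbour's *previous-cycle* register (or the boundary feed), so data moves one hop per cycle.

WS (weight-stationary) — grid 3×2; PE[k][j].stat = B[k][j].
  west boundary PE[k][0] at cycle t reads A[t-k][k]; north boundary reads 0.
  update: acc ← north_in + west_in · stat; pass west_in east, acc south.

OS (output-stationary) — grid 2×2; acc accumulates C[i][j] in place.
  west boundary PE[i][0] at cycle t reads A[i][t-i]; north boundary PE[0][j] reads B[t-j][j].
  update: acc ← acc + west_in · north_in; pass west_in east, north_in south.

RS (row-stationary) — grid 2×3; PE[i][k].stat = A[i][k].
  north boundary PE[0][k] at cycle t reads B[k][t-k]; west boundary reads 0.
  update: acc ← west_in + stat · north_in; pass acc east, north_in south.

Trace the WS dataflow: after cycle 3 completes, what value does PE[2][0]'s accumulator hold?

WS (3×2). Following PE[2][0] plus its west/north inputs:
  [0] (1,0) acc=0 (h:0 v:0)
  [0] (2,0) acc=0 (h:0 v:0)
  [1] (1,0) acc=48 (h:8 v:48)
  [1] (2,0) acc=0 (h:0 v:0)
  [2] (1,0) acc=40 (h:8 v:40)
  [2] (2,0) acc=72 (h:8 v:72)
  [3] (1,0) acc=0 (h:0 v:0)
  [3] (2,0) acc=67 (h:9 v:67)

PE[2][0].acc = 67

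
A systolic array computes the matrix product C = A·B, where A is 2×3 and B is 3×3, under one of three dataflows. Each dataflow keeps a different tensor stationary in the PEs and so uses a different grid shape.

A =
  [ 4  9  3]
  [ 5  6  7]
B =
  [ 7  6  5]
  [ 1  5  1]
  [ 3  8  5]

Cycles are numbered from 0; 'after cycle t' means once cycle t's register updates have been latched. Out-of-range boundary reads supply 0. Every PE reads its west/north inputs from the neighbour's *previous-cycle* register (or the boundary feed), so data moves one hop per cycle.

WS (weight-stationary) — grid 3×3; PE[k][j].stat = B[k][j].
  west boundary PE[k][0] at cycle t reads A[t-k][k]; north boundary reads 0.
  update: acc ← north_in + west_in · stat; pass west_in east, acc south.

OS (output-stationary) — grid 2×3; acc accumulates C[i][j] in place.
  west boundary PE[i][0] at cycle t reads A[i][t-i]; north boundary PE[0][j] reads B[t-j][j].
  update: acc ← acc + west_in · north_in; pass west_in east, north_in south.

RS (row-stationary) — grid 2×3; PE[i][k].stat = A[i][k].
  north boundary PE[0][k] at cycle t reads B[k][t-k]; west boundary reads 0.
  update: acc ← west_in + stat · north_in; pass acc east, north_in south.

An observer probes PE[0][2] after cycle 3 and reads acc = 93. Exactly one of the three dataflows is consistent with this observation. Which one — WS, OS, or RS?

dataflow = RS

WS (3×3 grid), PE[0][2]:
  cycle 0: PE[0][2] → acc 0, east 0, south 0
  cycle 1: PE[0][2] → acc 0, east 0, south 0
  cycle 2: PE[0][2] → acc 20, east 4, south 20
  cycle 3: PE[0][2] → acc 25, east 5, south 25
OS (2×3 grid), PE[0][2]:
  cycle 0: PE[0][2] → acc 0, east 0, south 0
  cycle 1: PE[0][2] → acc 0, east 0, south 0
  cycle 2: PE[0][2] → acc 20, east 4, south 5
  cycle 3: PE[0][2] → acc 29, east 9, south 1
RS (2×3 grid), PE[0][2]:
  cycle 0: PE[0][2] → acc 0, east 0, south 0
  cycle 1: PE[0][2] → acc 0, east 0, south 0
  cycle 2: PE[0][2] → acc 46, east 46, south 3
  cycle 3: PE[0][2] → acc 93, east 93, south 8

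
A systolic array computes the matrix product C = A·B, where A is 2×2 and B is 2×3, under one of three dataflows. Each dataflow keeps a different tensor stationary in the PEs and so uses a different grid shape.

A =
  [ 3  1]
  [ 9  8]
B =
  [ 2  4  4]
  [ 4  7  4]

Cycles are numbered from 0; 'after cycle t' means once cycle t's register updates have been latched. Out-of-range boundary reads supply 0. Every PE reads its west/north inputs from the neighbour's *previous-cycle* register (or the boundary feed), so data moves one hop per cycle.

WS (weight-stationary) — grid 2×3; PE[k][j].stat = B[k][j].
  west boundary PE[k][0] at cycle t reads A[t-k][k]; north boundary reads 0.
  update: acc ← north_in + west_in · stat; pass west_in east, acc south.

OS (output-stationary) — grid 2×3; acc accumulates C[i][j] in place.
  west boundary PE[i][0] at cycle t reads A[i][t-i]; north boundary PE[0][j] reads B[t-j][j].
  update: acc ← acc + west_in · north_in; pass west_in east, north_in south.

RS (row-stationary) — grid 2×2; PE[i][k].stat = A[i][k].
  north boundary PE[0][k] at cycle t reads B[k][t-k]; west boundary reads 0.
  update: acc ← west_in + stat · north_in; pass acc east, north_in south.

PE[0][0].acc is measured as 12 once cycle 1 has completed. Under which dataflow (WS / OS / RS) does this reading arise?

WS [2×3] PE[0][0] across cycles:
  c0 r0c0: 6 / 3 / 6
  c1 r0c0: 18 / 9 / 18
OS [2×3] PE[0][0] across cycles:
  c0 r0c0: 6 / 3 / 2
  c1 r0c0: 10 / 1 / 4
RS [2×2] PE[0][0] across cycles:
  c0 r0c0: 6 / 6 / 2
  c1 r0c0: 12 / 12 / 4

dataflow = RS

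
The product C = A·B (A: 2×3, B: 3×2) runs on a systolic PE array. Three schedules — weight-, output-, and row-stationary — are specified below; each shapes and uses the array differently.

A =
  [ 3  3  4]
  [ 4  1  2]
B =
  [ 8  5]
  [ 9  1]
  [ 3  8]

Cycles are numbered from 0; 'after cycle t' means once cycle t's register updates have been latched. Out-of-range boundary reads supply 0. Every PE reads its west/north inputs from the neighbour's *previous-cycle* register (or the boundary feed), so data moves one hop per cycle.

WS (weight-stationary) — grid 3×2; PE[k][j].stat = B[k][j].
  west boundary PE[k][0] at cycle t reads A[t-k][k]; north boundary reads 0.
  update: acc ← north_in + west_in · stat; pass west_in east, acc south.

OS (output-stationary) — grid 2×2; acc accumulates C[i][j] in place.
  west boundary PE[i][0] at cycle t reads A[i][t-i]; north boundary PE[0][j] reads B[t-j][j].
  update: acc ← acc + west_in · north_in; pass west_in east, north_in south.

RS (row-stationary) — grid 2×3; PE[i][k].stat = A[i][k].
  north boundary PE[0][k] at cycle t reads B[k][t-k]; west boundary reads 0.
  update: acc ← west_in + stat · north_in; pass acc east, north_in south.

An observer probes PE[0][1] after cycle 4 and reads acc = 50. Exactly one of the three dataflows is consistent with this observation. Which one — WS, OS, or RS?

dataflow = OS

— WS: 3×2; PE[0][1] trace:
  c0 r0c1: 0 / 0 / 0
  c1 r0c1: 15 / 3 / 15
  c2 r0c1: 20 / 4 / 20
  c3 r0c1: 0 / 0 / 0
  c4 r0c1: 0 / 0 / 0
— OS: 2×2; PE[0][1] trace:
  c0 r0c1: 0 / 0 / 0
  c1 r0c1: 15 / 3 / 5
  c2 r0c1: 18 / 3 / 1
  c3 r0c1: 50 / 4 / 8
  c4 r0c1: 50 / 0 / 0
— RS: 2×3; PE[0][1] trace:
  c0 r0c1: 0 / 0 / 0
  c1 r0c1: 51 / 51 / 9
  c2 r0c1: 18 / 18 / 1
  c3 r0c1: 0 / 0 / 0
  c4 r0c1: 0 / 0 / 0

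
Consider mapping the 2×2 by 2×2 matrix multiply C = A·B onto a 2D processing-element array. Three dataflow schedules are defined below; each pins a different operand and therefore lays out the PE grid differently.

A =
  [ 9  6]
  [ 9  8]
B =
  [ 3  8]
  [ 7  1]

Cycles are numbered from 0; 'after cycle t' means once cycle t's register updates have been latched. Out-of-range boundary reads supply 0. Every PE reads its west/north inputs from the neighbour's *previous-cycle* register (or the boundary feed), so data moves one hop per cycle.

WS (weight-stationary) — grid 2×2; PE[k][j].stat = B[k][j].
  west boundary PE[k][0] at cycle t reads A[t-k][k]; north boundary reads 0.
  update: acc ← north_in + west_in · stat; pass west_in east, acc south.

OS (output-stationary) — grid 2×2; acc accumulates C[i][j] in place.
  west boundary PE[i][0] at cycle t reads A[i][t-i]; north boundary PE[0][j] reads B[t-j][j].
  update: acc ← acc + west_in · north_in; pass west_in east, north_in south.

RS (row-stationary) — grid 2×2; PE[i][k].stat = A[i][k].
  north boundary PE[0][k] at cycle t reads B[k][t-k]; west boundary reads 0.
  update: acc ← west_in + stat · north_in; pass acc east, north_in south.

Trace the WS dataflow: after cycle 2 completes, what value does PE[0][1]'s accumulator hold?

WS (2×2). Following PE[0][1] plus its west/north inputs:
  cycle 0: PE[0][0] → acc 27, east 9, south 27
  cycle 0: PE[0][1] → acc 0, east 0, south 0
  cycle 1: PE[0][0] → acc 27, east 9, south 27
  cycle 1: PE[0][1] → acc 72, east 9, south 72
  cycle 2: PE[0][0] → acc 0, east 0, south 0
  cycle 2: PE[0][1] → acc 72, east 9, south 72

PE[0][1].acc = 72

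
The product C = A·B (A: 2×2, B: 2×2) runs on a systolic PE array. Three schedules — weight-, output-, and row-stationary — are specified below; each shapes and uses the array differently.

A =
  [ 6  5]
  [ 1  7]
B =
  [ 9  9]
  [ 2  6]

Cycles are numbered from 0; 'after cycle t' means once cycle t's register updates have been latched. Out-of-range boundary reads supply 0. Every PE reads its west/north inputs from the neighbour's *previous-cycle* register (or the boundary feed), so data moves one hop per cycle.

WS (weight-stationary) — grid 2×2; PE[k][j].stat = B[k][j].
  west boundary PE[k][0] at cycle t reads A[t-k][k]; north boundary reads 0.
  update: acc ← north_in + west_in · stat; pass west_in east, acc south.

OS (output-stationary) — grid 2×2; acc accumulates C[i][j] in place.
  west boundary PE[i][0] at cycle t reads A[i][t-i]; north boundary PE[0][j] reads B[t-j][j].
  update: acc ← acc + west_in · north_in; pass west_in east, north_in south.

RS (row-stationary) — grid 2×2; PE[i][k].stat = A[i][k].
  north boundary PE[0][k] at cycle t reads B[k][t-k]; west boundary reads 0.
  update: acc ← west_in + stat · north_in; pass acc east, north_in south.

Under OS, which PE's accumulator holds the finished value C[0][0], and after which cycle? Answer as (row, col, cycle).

(row, col, cycle) = (0, 0, 1)

OS: C[0][0] accumulates in PE[0][0]:
  cycle 0: PE[0][0] → acc 54, east 6, south 9
  cycle 1: PE[0][0] → acc 64, east 5, south 2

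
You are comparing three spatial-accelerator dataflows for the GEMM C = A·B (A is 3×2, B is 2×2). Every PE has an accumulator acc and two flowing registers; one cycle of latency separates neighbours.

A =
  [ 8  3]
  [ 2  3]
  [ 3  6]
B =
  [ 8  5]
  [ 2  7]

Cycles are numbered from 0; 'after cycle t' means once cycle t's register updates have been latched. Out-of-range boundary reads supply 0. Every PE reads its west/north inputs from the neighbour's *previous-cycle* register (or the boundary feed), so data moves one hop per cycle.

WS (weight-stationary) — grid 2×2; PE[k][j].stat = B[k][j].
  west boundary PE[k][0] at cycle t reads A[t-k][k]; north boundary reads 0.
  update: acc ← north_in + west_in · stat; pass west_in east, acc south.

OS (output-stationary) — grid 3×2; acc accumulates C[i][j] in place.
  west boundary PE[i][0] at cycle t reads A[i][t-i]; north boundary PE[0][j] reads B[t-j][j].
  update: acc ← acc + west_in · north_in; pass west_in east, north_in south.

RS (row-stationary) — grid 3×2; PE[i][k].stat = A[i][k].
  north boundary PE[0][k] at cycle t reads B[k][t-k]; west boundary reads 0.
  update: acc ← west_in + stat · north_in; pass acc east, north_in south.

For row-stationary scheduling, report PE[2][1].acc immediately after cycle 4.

PE[2][1].acc = 57

Tracing RS — 3×2 array, target PE[2][1]:
  c0 r1c1: 0 / 0 / 0
  c0 r2c0: 0 / 0 / 0
  c0 r2c1: 0 / 0 / 0
  c1 r1c1: 0 / 0 / 0
  c1 r2c0: 0 / 0 / 0
  c1 r2c1: 0 / 0 / 0
  c2 r1c1: 22 / 22 / 2
  c2 r2c0: 24 / 24 / 8
  c2 r2c1: 0 / 0 / 0
  c3 r1c1: 31 / 31 / 7
  c3 r2c0: 15 / 15 / 5
  c3 r2c1: 36 / 36 / 2
  c4 r1c1: 0 / 0 / 0
  c4 r2c0: 0 / 0 / 0
  c4 r2c1: 57 / 57 / 7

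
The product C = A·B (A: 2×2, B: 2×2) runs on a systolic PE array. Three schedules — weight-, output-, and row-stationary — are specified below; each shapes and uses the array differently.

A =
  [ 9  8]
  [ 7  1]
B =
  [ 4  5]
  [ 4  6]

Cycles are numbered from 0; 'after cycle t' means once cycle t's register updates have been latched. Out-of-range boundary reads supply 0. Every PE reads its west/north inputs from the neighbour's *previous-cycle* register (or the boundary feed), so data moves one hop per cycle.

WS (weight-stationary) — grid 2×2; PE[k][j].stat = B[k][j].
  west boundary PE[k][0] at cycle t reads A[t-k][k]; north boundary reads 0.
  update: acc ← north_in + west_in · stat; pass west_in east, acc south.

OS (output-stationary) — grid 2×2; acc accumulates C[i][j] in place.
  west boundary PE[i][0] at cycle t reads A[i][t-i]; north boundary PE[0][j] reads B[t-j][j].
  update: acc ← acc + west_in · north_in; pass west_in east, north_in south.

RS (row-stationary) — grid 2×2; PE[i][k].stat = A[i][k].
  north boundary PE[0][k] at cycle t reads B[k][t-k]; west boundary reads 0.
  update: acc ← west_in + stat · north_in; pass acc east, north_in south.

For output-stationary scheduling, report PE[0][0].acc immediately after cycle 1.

PE[0][0].acc = 68

OS on a 2×2 grid — tracing PE[0][0] and its feeders:
  0: (0,0).acc=36  regs=<9,4>
  1: (0,0).acc=68  regs=<8,4>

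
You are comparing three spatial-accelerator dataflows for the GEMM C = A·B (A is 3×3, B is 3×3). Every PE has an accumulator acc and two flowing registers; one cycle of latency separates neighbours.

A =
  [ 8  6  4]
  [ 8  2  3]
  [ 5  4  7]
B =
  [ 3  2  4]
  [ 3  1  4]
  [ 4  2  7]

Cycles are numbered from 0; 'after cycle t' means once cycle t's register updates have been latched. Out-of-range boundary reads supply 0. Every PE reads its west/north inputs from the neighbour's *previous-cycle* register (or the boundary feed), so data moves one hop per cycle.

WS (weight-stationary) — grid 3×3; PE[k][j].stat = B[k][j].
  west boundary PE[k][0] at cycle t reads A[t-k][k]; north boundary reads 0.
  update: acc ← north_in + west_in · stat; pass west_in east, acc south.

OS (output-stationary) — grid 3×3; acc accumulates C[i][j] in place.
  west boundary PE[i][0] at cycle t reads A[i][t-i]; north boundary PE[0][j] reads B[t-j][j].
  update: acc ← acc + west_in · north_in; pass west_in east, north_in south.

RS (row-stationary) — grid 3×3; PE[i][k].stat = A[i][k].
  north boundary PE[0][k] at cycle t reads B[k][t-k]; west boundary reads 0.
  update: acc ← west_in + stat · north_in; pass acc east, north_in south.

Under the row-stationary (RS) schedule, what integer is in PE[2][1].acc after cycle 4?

PE[2][1].acc = 14

RS (3×3). Following PE[2][1] plus its west/north inputs:
  t=0 PE[1][1]: acc=0 h=0 v=0
  t=0 PE[2][0]: acc=0 h=0 v=0
  t=0 PE[2][1]: acc=0 h=0 v=0
  t=1 PE[1][1]: acc=0 h=0 v=0
  t=1 PE[2][0]: acc=0 h=0 v=0
  t=1 PE[2][1]: acc=0 h=0 v=0
  t=2 PE[1][1]: acc=30 h=30 v=3
  t=2 PE[2][0]: acc=15 h=15 v=3
  t=2 PE[2][1]: acc=0 h=0 v=0
  t=3 PE[1][1]: acc=18 h=18 v=1
  t=3 PE[2][0]: acc=10 h=10 v=2
  t=3 PE[2][1]: acc=27 h=27 v=3
  t=4 PE[1][1]: acc=40 h=40 v=4
  t=4 PE[2][0]: acc=20 h=20 v=4
  t=4 PE[2][1]: acc=14 h=14 v=1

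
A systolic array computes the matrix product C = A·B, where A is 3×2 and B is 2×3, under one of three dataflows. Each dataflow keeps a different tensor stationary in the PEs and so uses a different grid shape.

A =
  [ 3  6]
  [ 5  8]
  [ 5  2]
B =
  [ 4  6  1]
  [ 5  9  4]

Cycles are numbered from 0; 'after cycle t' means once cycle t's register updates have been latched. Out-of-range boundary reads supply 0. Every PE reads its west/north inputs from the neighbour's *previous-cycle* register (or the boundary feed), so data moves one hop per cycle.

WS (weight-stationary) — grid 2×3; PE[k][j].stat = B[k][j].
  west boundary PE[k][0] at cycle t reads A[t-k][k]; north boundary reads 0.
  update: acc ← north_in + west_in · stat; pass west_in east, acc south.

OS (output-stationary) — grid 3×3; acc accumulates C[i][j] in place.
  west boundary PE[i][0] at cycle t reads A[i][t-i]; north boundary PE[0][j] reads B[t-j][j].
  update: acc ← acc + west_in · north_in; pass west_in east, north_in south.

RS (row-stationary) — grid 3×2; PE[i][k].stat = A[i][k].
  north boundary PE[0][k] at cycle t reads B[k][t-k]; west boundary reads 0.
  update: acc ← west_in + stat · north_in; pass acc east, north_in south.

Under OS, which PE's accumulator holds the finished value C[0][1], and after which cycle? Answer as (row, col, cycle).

OS: C[0][1] accumulates in PE[0][1]:
  0: (0,1).acc=0  regs=<0,0>
  1: (0,1).acc=18  regs=<3,6>
  2: (0,1).acc=72  regs=<6,9>

(row, col, cycle) = (0, 1, 2)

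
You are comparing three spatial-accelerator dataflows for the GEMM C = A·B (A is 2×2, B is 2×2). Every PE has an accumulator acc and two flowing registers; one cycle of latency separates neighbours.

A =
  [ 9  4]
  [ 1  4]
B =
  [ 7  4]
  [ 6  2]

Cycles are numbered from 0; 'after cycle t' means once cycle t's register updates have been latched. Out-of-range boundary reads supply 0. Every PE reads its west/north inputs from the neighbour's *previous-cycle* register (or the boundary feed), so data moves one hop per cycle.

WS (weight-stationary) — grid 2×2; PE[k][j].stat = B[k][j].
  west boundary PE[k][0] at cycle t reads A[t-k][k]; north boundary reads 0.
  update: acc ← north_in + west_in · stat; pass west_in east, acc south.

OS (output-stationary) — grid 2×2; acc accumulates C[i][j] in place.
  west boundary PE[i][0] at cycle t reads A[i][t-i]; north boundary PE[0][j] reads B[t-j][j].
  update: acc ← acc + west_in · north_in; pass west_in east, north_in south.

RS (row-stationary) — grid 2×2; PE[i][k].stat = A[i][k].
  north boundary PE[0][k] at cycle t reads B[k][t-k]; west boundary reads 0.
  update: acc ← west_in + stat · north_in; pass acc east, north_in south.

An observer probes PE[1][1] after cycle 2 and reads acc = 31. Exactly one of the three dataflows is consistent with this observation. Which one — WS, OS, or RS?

dataflow = RS

— WS: 2×2; PE[1][1] trace:
  t=0 PE[1][1]: acc=0 h=0 v=0
  t=1 PE[1][1]: acc=0 h=0 v=0
  t=2 PE[1][1]: acc=44 h=4 v=44
— OS: 2×2; PE[1][1] trace:
  t=0 PE[1][1]: acc=0 h=0 v=0
  t=1 PE[1][1]: acc=0 h=0 v=0
  t=2 PE[1][1]: acc=4 h=1 v=4
— RS: 2×2; PE[1][1] trace:
  t=0 PE[1][1]: acc=0 h=0 v=0
  t=1 PE[1][1]: acc=0 h=0 v=0
  t=2 PE[1][1]: acc=31 h=31 v=6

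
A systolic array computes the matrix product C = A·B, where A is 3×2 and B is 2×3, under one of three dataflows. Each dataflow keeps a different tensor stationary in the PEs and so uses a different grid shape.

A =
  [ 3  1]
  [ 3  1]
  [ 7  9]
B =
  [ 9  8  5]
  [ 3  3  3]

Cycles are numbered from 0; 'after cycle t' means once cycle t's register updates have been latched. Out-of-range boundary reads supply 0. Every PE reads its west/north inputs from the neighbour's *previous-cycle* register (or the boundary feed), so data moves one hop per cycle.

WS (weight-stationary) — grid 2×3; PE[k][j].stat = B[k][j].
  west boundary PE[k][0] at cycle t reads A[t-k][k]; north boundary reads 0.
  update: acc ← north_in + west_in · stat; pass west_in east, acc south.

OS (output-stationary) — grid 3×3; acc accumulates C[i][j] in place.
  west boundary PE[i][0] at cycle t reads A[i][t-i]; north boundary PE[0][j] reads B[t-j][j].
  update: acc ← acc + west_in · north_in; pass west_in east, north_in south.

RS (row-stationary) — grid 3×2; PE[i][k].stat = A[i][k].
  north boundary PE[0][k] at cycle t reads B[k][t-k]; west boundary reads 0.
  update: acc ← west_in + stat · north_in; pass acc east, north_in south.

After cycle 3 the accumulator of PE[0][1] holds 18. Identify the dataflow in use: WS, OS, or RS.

dataflow = RS

— WS: 2×3; PE[0][1] trace:
  0: (0,1).acc=0  regs=<0,0>
  1: (0,1).acc=24  regs=<3,24>
  2: (0,1).acc=24  regs=<3,24>
  3: (0,1).acc=56  regs=<7,56>
— OS: 3×3; PE[0][1] trace:
  0: (0,1).acc=0  regs=<0,0>
  1: (0,1).acc=24  regs=<3,8>
  2: (0,1).acc=27  regs=<1,3>
  3: (0,1).acc=27  regs=<0,0>
— RS: 3×2; PE[0][1] trace:
  0: (0,1).acc=0  regs=<0,0>
  1: (0,1).acc=30  regs=<30,3>
  2: (0,1).acc=27  regs=<27,3>
  3: (0,1).acc=18  regs=<18,3>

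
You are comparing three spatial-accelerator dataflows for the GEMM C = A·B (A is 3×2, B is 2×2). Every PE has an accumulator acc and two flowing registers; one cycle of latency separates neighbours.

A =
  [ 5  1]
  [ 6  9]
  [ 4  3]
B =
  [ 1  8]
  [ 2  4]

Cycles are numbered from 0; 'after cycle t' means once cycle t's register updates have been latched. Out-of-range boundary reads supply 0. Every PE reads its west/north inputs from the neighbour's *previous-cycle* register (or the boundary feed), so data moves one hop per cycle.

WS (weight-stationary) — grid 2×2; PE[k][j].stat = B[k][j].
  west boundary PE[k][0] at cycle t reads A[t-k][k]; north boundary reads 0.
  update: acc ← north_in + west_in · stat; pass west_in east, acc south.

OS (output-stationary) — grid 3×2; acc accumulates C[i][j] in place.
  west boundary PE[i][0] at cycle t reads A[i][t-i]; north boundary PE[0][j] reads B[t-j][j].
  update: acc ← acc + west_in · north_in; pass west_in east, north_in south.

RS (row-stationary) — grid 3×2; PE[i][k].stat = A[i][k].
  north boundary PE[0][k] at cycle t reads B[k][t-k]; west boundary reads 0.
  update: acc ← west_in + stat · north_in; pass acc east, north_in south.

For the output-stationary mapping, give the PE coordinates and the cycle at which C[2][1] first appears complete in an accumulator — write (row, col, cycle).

(row, col, cycle) = (2, 1, 4)

OS: C[2][1] accumulates in PE[2][1]:
  step 0 · PE2,1: acc=0; fwd→0 fwd↓0
  step 1 · PE2,1: acc=0; fwd→0 fwd↓0
  step 2 · PE2,1: acc=0; fwd→0 fwd↓0
  step 3 · PE2,1: acc=32; fwd→4 fwd↓8
  step 4 · PE2,1: acc=44; fwd→3 fwd↓4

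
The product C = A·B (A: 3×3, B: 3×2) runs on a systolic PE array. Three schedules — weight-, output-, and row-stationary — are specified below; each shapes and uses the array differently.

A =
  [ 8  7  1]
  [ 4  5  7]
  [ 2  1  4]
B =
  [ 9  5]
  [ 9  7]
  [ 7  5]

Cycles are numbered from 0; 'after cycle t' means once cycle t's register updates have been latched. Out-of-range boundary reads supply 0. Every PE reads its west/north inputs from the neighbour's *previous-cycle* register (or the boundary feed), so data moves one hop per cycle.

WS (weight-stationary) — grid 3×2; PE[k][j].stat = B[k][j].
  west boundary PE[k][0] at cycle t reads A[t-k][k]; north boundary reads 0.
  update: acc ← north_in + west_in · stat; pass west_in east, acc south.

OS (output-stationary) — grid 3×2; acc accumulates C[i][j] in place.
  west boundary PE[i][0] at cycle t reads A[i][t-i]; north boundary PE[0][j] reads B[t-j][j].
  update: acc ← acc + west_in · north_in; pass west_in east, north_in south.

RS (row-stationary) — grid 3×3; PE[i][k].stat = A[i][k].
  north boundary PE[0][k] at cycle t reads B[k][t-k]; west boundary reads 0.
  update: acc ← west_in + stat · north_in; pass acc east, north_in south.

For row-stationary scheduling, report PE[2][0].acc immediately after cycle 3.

RS (3×3). Following PE[2][0] plus its west/north inputs:
  step 0 · PE1,0: acc=0; fwd→0 fwd↓0
  step 0 · PE2,0: acc=0; fwd→0 fwd↓0
  step 1 · PE1,0: acc=36; fwd→36 fwd↓9
  step 1 · PE2,0: acc=0; fwd→0 fwd↓0
  step 2 · PE1,0: acc=20; fwd→20 fwd↓5
  step 2 · PE2,0: acc=18; fwd→18 fwd↓9
  step 3 · PE1,0: acc=0; fwd→0 fwd↓0
  step 3 · PE2,0: acc=10; fwd→10 fwd↓5

PE[2][0].acc = 10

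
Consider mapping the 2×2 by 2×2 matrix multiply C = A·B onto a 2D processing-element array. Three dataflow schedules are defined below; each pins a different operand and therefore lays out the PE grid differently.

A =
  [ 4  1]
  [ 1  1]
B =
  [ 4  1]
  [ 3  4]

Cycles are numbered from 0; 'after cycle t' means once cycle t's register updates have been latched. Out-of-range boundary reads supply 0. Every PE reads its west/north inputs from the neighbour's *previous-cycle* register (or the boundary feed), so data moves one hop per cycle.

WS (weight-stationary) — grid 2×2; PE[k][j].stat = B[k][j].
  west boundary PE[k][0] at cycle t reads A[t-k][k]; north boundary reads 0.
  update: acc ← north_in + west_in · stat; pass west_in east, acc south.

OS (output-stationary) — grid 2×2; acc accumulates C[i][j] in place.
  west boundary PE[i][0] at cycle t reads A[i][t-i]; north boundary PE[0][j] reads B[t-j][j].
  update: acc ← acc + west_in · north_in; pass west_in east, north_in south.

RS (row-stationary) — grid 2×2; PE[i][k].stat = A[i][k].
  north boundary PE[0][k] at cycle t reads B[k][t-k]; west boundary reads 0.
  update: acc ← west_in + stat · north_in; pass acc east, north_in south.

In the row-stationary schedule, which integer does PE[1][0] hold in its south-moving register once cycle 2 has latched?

register = 1

Tracing RS — 2×2 array, target PE[1][0]:
  cycle 0: PE[0][0] → acc 16, east 16, south 4
  cycle 0: PE[1][0] → acc 0, east 0, south 0
  cycle 1: PE[0][0] → acc 4, east 4, south 1
  cycle 1: PE[1][0] → acc 4, east 4, south 4
  cycle 2: PE[0][0] → acc 0, east 0, south 0
  cycle 2: PE[1][0] → acc 1, east 1, south 1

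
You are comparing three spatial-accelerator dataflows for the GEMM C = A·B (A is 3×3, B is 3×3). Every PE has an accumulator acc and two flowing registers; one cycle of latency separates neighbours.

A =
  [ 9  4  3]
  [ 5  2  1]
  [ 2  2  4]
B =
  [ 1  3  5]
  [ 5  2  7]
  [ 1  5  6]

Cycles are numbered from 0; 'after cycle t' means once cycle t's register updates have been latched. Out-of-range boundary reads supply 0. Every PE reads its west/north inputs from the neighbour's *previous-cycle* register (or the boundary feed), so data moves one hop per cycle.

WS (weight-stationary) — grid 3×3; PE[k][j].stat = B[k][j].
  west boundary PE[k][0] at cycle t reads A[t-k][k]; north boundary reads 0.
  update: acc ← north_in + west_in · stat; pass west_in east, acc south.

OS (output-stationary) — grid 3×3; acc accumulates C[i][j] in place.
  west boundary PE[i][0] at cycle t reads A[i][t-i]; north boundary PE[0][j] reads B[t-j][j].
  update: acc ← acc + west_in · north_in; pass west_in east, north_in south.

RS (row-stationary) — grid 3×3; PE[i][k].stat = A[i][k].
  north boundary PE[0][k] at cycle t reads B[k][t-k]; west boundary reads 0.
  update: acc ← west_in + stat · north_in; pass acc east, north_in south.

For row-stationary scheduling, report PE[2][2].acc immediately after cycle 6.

PE[2][2].acc = 48

RS on a 3×3 grid — tracing PE[2][2] and its feeders:
  [0] (1,2) acc=0 (h:0 v:0)
  [0] (2,1) acc=0 (h:0 v:0)
  [0] (2,2) acc=0 (h:0 v:0)
  [1] (1,2) acc=0 (h:0 v:0)
  [1] (2,1) acc=0 (h:0 v:0)
  [1] (2,2) acc=0 (h:0 v:0)
  [2] (1,2) acc=0 (h:0 v:0)
  [2] (2,1) acc=0 (h:0 v:0)
  [2] (2,2) acc=0 (h:0 v:0)
  [3] (1,2) acc=16 (h:16 v:1)
  [3] (2,1) acc=12 (h:12 v:5)
  [3] (2,2) acc=0 (h:0 v:0)
  [4] (1,2) acc=24 (h:24 v:5)
  [4] (2,1) acc=10 (h:10 v:2)
  [4] (2,2) acc=16 (h:16 v:1)
  [5] (1,2) acc=45 (h:45 v:6)
  [5] (2,1) acc=24 (h:24 v:7)
  [5] (2,2) acc=30 (h:30 v:5)
  [6] (1,2) acc=0 (h:0 v:0)
  [6] (2,1) acc=0 (h:0 v:0)
  [6] (2,2) acc=48 (h:48 v:6)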